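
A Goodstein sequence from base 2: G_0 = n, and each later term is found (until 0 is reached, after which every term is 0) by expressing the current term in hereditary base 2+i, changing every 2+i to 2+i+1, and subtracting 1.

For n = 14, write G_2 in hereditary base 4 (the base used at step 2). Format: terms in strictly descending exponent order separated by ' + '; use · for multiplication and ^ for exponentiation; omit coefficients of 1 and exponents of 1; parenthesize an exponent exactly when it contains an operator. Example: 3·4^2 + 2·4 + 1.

4^(4 + 1) + 4^4 + 1

14 —HB2→ 2^(2 + 1) + 2^2 + 2 —bump→ 3^(3 + 1) + 3^3 + 3 = 111 —(−1)→ 110
110 —HB3→ 3^(3 + 1) + 3^3 + 2 —bump→ 4^(4 + 1) + 4^4 + 2 = 1282 —(−1)→ 1281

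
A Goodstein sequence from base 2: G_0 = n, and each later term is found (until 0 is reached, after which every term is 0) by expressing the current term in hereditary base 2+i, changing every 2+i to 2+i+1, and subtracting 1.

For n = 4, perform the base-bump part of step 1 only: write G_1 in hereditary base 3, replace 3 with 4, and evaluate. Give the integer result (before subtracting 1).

42

i=0: 4 = 2^2 (b=2); 2→3: 3^3 = 27; 27−1 = 26
i=1: 26 = 2·3^2 + 2·3 + 2 (b=3); 3→4: 2·4^2 + 2·4 + 2 = 42; 42−1 = 41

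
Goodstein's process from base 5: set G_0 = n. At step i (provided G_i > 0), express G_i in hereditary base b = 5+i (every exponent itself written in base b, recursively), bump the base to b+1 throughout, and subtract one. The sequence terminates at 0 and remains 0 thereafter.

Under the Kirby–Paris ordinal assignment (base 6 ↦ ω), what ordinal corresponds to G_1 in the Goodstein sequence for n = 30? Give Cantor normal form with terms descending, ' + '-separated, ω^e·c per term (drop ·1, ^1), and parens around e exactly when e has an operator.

ω^2 + 5

(0) 30|_5 = 5^2 + 5 ↦ 6^2 + 6|_6 = 42 ⇒ 41
(1) 41|_6 = 6^2 + 5 ↦ 7^2 + 5|_7 = 54 ⇒ 53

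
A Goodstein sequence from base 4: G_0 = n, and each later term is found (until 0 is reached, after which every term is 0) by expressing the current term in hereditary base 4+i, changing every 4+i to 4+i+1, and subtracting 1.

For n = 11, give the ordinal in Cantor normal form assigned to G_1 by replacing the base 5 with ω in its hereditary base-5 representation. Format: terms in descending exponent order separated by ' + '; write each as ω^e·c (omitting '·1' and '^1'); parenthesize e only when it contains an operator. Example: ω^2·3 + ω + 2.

(0) 11|_4 = 2·4 + 3 ↦ 2·5 + 3|_5 = 13 ⇒ 12
(1) 12|_5 = 2·5 + 2 ↦ 2·6 + 2|_6 = 14 ⇒ 13

ω·2 + 2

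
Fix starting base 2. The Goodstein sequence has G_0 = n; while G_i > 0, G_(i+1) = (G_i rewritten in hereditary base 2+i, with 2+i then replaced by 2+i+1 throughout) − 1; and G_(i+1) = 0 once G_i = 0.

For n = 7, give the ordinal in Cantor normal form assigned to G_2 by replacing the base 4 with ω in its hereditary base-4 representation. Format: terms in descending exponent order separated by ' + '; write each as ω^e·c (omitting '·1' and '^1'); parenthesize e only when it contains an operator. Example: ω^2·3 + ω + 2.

[0] 7 ≡ 2^2 + 2 + 1 (base 2). Lift 3: 31. −1: 30.
[1] 30 ≡ 3^3 + 3 (base 3). Lift 4: 260. −1: 259.
[2] 259 ≡ 4^4 + 3 (base 4). Lift 5: 3128. −1: 3127.

ω^ω + 3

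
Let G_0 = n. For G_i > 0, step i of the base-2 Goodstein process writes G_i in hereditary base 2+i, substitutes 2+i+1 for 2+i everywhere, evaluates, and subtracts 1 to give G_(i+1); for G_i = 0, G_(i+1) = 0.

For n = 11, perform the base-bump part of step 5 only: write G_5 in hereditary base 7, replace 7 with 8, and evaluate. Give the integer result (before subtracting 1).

[0] 11 ≡ 2^(2 + 1) + 2 + 1 (base 2). Lift 3: 85. −1: 84.
[1] 84 ≡ 3^(3 + 1) + 3 (base 3). Lift 4: 1028. −1: 1027.
[2] 1027 ≡ 4^(4 + 1) + 3 (base 4). Lift 5: 15628. −1: 15627.
[3] 15627 ≡ 5^(5 + 1) + 2 (base 5). Lift 6: 279938. −1: 279937.
[4] 279937 ≡ 6^(6 + 1) + 1 (base 6). Lift 7: 5764802. −1: 5764801.
[5] 5764801 ≡ 7^(7 + 1) (base 7). Lift 8: 134217728. −1: 134217727.

134217728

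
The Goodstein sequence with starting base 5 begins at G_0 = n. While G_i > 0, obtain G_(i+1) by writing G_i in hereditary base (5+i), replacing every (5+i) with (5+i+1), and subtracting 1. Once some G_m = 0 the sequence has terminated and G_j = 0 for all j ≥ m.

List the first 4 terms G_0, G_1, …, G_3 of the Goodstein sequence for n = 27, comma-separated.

27, 37, 49, 63

27 —HB5→ 5^2 + 2 —bump→ 6^2 + 2 = 38 —(−1)→ 37
37 —HB6→ 6^2 + 1 —bump→ 7^2 + 1 = 50 —(−1)→ 49
49 —HB7→ 7^2 —bump→ 8^2 = 64 —(−1)→ 63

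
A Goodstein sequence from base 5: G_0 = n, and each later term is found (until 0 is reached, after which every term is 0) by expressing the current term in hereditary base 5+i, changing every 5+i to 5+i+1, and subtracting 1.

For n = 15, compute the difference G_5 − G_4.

base 5: 15 = 3·5; at 6: 3·6 = 18; next = 17
base 6: 17 = 2·6 + 5; at 7: 2·7 + 5 = 19; next = 18
base 7: 18 = 2·7 + 4; at 8: 2·8 + 4 = 20; next = 19
base 8: 19 = 2·8 + 3; at 9: 2·9 + 3 = 21; next = 20
base 9: 20 = 2·9 + 2; at 10: 2·10 + 2 = 22; next = 21

1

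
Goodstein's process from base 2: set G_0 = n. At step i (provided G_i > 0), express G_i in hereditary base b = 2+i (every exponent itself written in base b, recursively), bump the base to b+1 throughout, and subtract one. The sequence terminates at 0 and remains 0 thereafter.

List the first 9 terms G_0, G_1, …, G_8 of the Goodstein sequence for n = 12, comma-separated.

12, 107, 1065, 15685, 280019, 5764910, 134217867, 3486784574, 100000000211

G_0=12  [base 2] 2^(2 + 1) + 2^2  →[2↦3]→  3^(3 + 1) + 3^3 = 108  −1 ⇒ G_1=107
G_1=107  [base 3] 3^(3 + 1) + 2·3^2 + 2·3 + 2  →[3↦4]→  4^(4 + 1) + 2·4^2 + 2·4 + 2 = 1066  −1 ⇒ G_2=1065
G_2=1065  [base 4] 4^(4 + 1) + 2·4^2 + 2·4 + 1  →[4↦5]→  5^(5 + 1) + 2·5^2 + 2·5 + 1 = 15686  −1 ⇒ G_3=15685
G_3=15685  [base 5] 5^(5 + 1) + 2·5^2 + 2·5  →[5↦6]→  6^(6 + 1) + 2·6^2 + 2·6 = 280020  −1 ⇒ G_4=280019
G_4=280019  [base 6] 6^(6 + 1) + 2·6^2 + 6 + 5  →[6↦7]→  7^(7 + 1) + 2·7^2 + 7 + 5 = 5764911  −1 ⇒ G_5=5764910
G_5=5764910  [base 7] 7^(7 + 1) + 2·7^2 + 7 + 4  →[7↦8]→  8^(8 + 1) + 2·8^2 + 8 + 4 = 134217868  −1 ⇒ G_6=134217867
G_6=134217867  [base 8] 8^(8 + 1) + 2·8^2 + 8 + 3  →[8↦9]→  9^(9 + 1) + 2·9^2 + 9 + 3 = 3486784575  −1 ⇒ G_7=3486784574
G_7=3486784574  [base 9] 9^(9 + 1) + 2·9^2 + 9 + 2  →[9↦10]→  10^(10 + 1) + 2·10^2 + 10 + 2 = 100000000212  −1 ⇒ G_8=100000000211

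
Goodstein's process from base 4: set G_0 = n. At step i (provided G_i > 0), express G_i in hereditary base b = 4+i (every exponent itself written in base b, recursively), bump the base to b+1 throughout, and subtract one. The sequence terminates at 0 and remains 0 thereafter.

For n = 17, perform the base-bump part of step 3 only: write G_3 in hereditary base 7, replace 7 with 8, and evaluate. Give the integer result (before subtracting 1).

base 4: 17 = 4^2 + 1; at 5: 5^2 + 1 = 26; next = 25
base 5: 25 = 5^2; at 6: 6^2 = 36; next = 35
base 6: 35 = 5·6 + 5; at 7: 5·7 + 5 = 40; next = 39

44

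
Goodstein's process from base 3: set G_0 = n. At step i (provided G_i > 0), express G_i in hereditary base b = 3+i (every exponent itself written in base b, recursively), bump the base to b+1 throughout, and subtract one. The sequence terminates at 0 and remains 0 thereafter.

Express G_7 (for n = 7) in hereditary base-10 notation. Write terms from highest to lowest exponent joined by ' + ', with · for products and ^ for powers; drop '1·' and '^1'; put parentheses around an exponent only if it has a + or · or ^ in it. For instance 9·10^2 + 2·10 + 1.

7 —HB3→ 2·3 + 1 —bump→ 2·4 + 1 = 9 —(−1)→ 8
8 —HB4→ 2·4 —bump→ 2·5 = 10 —(−1)→ 9
9 —HB5→ 5 + 4 —bump→ 6 + 4 = 10 —(−1)→ 9
9 —HB6→ 6 + 3 —bump→ 7 + 3 = 10 —(−1)→ 9
9 —HB7→ 7 + 2 —bump→ 8 + 2 = 10 —(−1)→ 9
9 —HB8→ 8 + 1 —bump→ 9 + 1 = 10 —(−1)→ 9
9 —HB9→ 9 —bump→ 10 = 10 —(−1)→ 9
9 —HB10→ 9 —bump→ 9 = 9 —(−1)→ 8

9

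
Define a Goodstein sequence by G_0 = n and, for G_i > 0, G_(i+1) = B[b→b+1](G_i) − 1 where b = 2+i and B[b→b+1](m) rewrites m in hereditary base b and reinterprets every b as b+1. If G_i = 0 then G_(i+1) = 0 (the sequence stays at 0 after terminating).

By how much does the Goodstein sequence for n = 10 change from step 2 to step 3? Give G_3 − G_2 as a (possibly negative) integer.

14600

step 0: 10 = 2^(2 + 1) + 2; sub 3 for 2: 3^(3 + 1) + 3; = 84; G_1 = 84−1 = 83
step 1: 83 = 3^(3 + 1) + 2; sub 4 for 3: 4^(4 + 1) + 2; = 1026; G_2 = 1026−1 = 1025
step 2: 1025 = 4^(4 + 1) + 1; sub 5 for 4: 5^(5 + 1) + 1; = 15626; G_3 = 15626−1 = 15625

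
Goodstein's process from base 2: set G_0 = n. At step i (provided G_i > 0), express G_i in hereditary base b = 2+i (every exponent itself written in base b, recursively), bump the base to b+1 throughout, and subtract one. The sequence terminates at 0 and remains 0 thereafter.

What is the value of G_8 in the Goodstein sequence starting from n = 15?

100077777775

G_0 = 15. HB_2(15) = 2^(2 + 1) + 2^2 + 2 + 1. Bump = 112. G_1 = 111.
G_1 = 111. HB_3(111) = 3^(3 + 1) + 3^3 + 3. Bump = 1284. G_2 = 1283.
G_2 = 1283. HB_4(1283) = 4^(4 + 1) + 4^4 + 3. Bump = 18753. G_3 = 18752.
G_3 = 18752. HB_5(18752) = 5^(5 + 1) + 5^5 + 2. Bump = 326594. G_4 = 326593.
G_4 = 326593. HB_6(326593) = 6^(6 + 1) + 6^6 + 1. Bump = 6588345. G_5 = 6588344.
G_5 = 6588344. HB_7(6588344) = 7^(7 + 1) + 7^7. Bump = 150994944. G_6 = 150994943.
G_6 = 150994943. HB_8(150994943) = 8^(8 + 1) + 7·8^7 + 7·8^6 + 7·8^5 + 7·8^4 + 7·8^3 + 7·8^2 + 7·8 + 7. Bump = 3524450281. G_7 = 3524450280.
G_7 = 3524450280. HB_9(3524450280) = 9^(9 + 1) + 7·9^7 + 7·9^6 + 7·9^5 + 7·9^4 + 7·9^3 + 7·9^2 + 7·9 + 6. Bump = 100077777776. G_8 = 100077777775.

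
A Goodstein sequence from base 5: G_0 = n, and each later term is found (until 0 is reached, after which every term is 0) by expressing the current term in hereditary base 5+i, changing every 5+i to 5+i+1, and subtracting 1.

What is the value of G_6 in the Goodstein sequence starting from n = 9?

8

step 0: 9 = 5 + 4; sub 6 for 5: 6 + 4; = 10; G_1 = 10−1 = 9
step 1: 9 = 6 + 3; sub 7 for 6: 7 + 3; = 10; G_2 = 10−1 = 9
step 2: 9 = 7 + 2; sub 8 for 7: 8 + 2; = 10; G_3 = 10−1 = 9
step 3: 9 = 8 + 1; sub 9 for 8: 9 + 1; = 10; G_4 = 10−1 = 9
step 4: 9 = 9; sub 10 for 9: 10; = 10; G_5 = 10−1 = 9
step 5: 9 = 9; sub 11 for 10: 9; = 9; G_6 = 9−1 = 8
step 6: 8 = 8; sub 12 for 11: 8; = 8; G_7 = 8−1 = 7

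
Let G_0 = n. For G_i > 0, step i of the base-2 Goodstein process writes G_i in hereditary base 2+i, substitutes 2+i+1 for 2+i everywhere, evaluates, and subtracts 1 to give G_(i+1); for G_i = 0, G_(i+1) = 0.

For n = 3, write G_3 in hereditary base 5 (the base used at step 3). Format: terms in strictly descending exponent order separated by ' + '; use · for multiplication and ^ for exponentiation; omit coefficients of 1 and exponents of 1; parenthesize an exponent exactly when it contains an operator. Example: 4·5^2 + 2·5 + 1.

G_0=3  [base 2] 2 + 1  →[2↦3]→  3 + 1 = 4  −1 ⇒ G_1=3
G_1=3  [base 3] 3  →[3↦4]→  4 = 4  −1 ⇒ G_2=3
G_2=3  [base 4] 3  →[4↦5]→  3 = 3  −1 ⇒ G_3=2

2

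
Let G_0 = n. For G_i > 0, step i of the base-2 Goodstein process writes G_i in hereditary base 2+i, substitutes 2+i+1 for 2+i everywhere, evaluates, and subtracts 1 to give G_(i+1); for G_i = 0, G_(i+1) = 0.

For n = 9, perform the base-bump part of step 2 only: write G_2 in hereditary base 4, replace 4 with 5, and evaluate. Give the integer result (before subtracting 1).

9843

9 —HB2→ 2^(2 + 1) + 1 —bump→ 3^(3 + 1) + 1 = 82 —(−1)→ 81
81 —HB3→ 3^(3 + 1) —bump→ 4^(4 + 1) = 1024 —(−1)→ 1023
1023 —HB4→ 3·4^4 + 3·4^3 + 3·4^2 + 3·4 + 3 —bump→ 3·5^5 + 3·5^3 + 3·5^2 + 3·5 + 3 = 9843 —(−1)→ 9842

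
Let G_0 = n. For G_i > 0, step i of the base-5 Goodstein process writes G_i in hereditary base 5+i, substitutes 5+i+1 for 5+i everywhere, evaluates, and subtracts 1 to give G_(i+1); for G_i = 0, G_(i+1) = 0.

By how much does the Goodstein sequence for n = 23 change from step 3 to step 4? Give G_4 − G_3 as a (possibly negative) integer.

3

G_0 = 23. HB_5(23) = 4·5 + 3. Bump = 27. G_1 = 26.
G_1 = 26. HB_6(26) = 4·6 + 2. Bump = 30. G_2 = 29.
G_2 = 29. HB_7(29) = 4·7 + 1. Bump = 33. G_3 = 32.
G_3 = 32. HB_8(32) = 4·8. Bump = 36. G_4 = 35.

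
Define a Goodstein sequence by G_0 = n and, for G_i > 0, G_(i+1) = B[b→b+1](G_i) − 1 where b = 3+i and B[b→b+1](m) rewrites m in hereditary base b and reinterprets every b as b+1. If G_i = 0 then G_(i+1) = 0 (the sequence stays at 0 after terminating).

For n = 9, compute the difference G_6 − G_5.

1

(0) 9|_3 = 3^2 ↦ 4^2|_4 = 16 ⇒ 15
(1) 15|_4 = 3·4 + 3 ↦ 3·5 + 3|_5 = 18 ⇒ 17
(2) 17|_5 = 3·5 + 2 ↦ 3·6 + 2|_6 = 20 ⇒ 19
(3) 19|_6 = 3·6 + 1 ↦ 3·7 + 1|_7 = 22 ⇒ 21
(4) 21|_7 = 3·7 ↦ 3·8|_8 = 24 ⇒ 23
(5) 23|_8 = 2·8 + 7 ↦ 2·9 + 7|_9 = 25 ⇒ 24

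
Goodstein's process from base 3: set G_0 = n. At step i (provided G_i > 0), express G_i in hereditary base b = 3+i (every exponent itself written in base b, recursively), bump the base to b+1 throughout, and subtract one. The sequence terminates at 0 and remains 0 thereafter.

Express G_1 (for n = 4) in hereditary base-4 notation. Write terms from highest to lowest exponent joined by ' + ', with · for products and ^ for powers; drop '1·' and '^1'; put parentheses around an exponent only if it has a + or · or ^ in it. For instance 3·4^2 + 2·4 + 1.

[0] 4 ≡ 3 + 1 (base 3). Lift 4: 5. −1: 4.
[1] 4 ≡ 4 (base 4). Lift 5: 5. −1: 4.

4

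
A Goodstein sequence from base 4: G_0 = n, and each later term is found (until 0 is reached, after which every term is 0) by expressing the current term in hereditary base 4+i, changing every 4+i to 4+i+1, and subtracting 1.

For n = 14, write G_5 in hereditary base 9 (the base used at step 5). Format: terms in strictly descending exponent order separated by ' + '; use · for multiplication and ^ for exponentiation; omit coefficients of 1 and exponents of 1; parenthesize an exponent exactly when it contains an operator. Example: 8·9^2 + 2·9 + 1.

[0] 14 ≡ 3·4 + 2 (base 4). Lift 5: 17. −1: 16.
[1] 16 ≡ 3·5 + 1 (base 5). Lift 6: 19. −1: 18.
[2] 18 ≡ 3·6 (base 6). Lift 7: 21. −1: 20.
[3] 20 ≡ 2·7 + 6 (base 7). Lift 8: 22. −1: 21.
[4] 21 ≡ 2·8 + 5 (base 8). Lift 9: 23. −1: 22.
[5] 22 ≡ 2·9 + 4 (base 9). Lift 10: 24. −1: 23.

2·9 + 4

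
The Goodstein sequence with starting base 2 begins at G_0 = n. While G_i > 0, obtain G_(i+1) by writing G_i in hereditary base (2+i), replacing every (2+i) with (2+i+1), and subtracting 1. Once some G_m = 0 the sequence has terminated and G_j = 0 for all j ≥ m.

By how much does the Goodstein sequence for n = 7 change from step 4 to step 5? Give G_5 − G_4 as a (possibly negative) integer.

G_0 = 7. HB_2(7) = 2^2 + 2 + 1. Bump = 31. G_1 = 30.
G_1 = 30. HB_3(30) = 3^3 + 3. Bump = 260. G_2 = 259.
G_2 = 259. HB_4(259) = 4^4 + 3. Bump = 3128. G_3 = 3127.
G_3 = 3127. HB_5(3127) = 5^5 + 2. Bump = 46658. G_4 = 46657.
G_4 = 46657. HB_6(46657) = 6^6 + 1. Bump = 823544. G_5 = 823543.

776886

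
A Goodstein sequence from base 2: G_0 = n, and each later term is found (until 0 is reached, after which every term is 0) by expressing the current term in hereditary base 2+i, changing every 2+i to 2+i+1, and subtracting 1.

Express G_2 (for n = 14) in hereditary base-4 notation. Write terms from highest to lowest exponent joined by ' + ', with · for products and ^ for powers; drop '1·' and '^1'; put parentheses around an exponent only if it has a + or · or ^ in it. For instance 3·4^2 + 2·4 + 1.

4^(4 + 1) + 4^4 + 1

base 2: 14 = 2^(2 + 1) + 2^2 + 2; at 3: 3^(3 + 1) + 3^3 + 3 = 111; next = 110
base 3: 110 = 3^(3 + 1) + 3^3 + 2; at 4: 4^(4 + 1) + 4^4 + 2 = 1282; next = 1281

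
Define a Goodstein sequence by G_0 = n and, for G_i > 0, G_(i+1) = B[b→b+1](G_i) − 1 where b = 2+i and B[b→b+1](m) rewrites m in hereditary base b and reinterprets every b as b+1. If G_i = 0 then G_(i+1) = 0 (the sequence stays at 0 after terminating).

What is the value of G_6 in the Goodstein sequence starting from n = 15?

150994943

(0) 15|_2 = 2^(2 + 1) + 2^2 + 2 + 1 ↦ 3^(3 + 1) + 3^3 + 3 + 1|_3 = 112 ⇒ 111
(1) 111|_3 = 3^(3 + 1) + 3^3 + 3 ↦ 4^(4 + 1) + 4^4 + 4|_4 = 1284 ⇒ 1283
(2) 1283|_4 = 4^(4 + 1) + 4^4 + 3 ↦ 5^(5 + 1) + 5^5 + 3|_5 = 18753 ⇒ 18752
(3) 18752|_5 = 5^(5 + 1) + 5^5 + 2 ↦ 6^(6 + 1) + 6^6 + 2|_6 = 326594 ⇒ 326593
(4) 326593|_6 = 6^(6 + 1) + 6^6 + 1 ↦ 7^(7 + 1) + 7^7 + 1|_7 = 6588345 ⇒ 6588344
(5) 6588344|_7 = 7^(7 + 1) + 7^7 ↦ 8^(8 + 1) + 8^8|_8 = 150994944 ⇒ 150994943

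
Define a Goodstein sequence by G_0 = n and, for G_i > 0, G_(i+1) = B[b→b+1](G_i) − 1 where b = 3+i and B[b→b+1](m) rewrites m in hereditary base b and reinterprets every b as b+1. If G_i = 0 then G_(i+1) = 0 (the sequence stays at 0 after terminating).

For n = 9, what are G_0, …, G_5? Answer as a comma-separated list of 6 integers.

9, 15, 17, 19, 21, 23

G_0=9  [base 3] 3^2  →[3↦4]→  4^2 = 16  −1 ⇒ G_1=15
G_1=15  [base 4] 3·4 + 3  →[4↦5]→  3·5 + 3 = 18  −1 ⇒ G_2=17
G_2=17  [base 5] 3·5 + 2  →[5↦6]→  3·6 + 2 = 20  −1 ⇒ G_3=19
G_3=19  [base 6] 3·6 + 1  →[6↦7]→  3·7 + 1 = 22  −1 ⇒ G_4=21
G_4=21  [base 7] 3·7  →[7↦8]→  3·8 = 24  −1 ⇒ G_5=23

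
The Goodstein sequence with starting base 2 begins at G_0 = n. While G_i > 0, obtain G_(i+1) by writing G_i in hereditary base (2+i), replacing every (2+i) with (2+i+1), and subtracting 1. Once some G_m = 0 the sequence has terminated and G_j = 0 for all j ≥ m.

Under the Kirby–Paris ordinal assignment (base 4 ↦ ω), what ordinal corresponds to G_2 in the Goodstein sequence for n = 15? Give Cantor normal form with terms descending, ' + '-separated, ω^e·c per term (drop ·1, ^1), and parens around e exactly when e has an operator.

(0) 15|_2 = 2^(2 + 1) + 2^2 + 2 + 1 ↦ 3^(3 + 1) + 3^3 + 3 + 1|_3 = 112 ⇒ 111
(1) 111|_3 = 3^(3 + 1) + 3^3 + 3 ↦ 4^(4 + 1) + 4^4 + 4|_4 = 1284 ⇒ 1283

ω^(ω + 1) + ω^ω + 3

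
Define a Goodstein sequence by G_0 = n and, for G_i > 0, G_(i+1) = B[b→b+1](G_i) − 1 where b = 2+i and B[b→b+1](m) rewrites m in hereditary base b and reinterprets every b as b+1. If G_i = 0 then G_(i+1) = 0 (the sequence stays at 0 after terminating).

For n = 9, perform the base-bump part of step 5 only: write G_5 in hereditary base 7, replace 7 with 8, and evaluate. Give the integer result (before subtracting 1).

9 —HB2→ 2^(2 + 1) + 1 —bump→ 3^(3 + 1) + 1 = 82 —(−1)→ 81
81 —HB3→ 3^(3 + 1) —bump→ 4^(4 + 1) = 1024 —(−1)→ 1023
1023 —HB4→ 3·4^4 + 3·4^3 + 3·4^2 + 3·4 + 3 —bump→ 3·5^5 + 3·5^3 + 3·5^2 + 3·5 + 3 = 9843 —(−1)→ 9842
9842 —HB5→ 3·5^5 + 3·5^3 + 3·5^2 + 3·5 + 2 —bump→ 3·6^6 + 3·6^3 + 3·6^2 + 3·6 + 2 = 140744 —(−1)→ 140743
140743 —HB6→ 3·6^6 + 3·6^3 + 3·6^2 + 3·6 + 1 —bump→ 3·7^7 + 3·7^3 + 3·7^2 + 3·7 + 1 = 2471827 —(−1)→ 2471826
2471826 —HB7→ 3·7^7 + 3·7^3 + 3·7^2 + 3·7 —bump→ 3·8^8 + 3·8^3 + 3·8^2 + 3·8 = 50333400 —(−1)→ 50333399

50333400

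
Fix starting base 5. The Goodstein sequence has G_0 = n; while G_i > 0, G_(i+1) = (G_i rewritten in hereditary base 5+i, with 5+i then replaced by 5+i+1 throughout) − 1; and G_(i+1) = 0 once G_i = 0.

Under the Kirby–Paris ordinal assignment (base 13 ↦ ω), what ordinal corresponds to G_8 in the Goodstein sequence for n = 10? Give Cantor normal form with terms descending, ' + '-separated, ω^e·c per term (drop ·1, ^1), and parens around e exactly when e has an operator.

(0) 10|_5 = 2·5 ↦ 2·6|_6 = 12 ⇒ 11
(1) 11|_6 = 6 + 5 ↦ 7 + 5|_7 = 12 ⇒ 11
(2) 11|_7 = 7 + 4 ↦ 8 + 4|_8 = 12 ⇒ 11
(3) 11|_8 = 8 + 3 ↦ 9 + 3|_9 = 12 ⇒ 11
(4) 11|_9 = 9 + 2 ↦ 10 + 2|_10 = 12 ⇒ 11
(5) 11|_10 = 10 + 1 ↦ 11 + 1|_11 = 12 ⇒ 11
(6) 11|_11 = 11 ↦ 12|_12 = 12 ⇒ 11
(7) 11|_12 = 11 ↦ 11|_13 = 11 ⇒ 10

10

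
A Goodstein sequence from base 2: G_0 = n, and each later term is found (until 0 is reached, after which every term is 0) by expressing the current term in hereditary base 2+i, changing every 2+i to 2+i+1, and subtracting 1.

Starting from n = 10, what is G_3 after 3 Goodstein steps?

step 0: 10 = 2^(2 + 1) + 2; sub 3 for 2: 3^(3 + 1) + 3; = 84; G_1 = 84−1 = 83
step 1: 83 = 3^(3 + 1) + 2; sub 4 for 3: 4^(4 + 1) + 2; = 1026; G_2 = 1026−1 = 1025
step 2: 1025 = 4^(4 + 1) + 1; sub 5 for 4: 5^(5 + 1) + 1; = 15626; G_3 = 15626−1 = 15625
step 3: 15625 = 5^(5 + 1); sub 6 for 5: 6^(6 + 1); = 279936; G_4 = 279936−1 = 279935

15625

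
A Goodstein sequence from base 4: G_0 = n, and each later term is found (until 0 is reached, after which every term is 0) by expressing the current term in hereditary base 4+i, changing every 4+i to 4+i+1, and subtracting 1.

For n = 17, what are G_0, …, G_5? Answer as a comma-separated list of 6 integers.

17, 25, 35, 39, 43, 47

17 —HB4→ 4^2 + 1 —bump→ 5^2 + 1 = 26 —(−1)→ 25
25 —HB5→ 5^2 —bump→ 6^2 = 36 —(−1)→ 35
35 —HB6→ 5·6 + 5 —bump→ 5·7 + 5 = 40 —(−1)→ 39
39 —HB7→ 5·7 + 4 —bump→ 5·8 + 4 = 44 —(−1)→ 43
43 —HB8→ 5·8 + 3 —bump→ 5·9 + 3 = 48 —(−1)→ 47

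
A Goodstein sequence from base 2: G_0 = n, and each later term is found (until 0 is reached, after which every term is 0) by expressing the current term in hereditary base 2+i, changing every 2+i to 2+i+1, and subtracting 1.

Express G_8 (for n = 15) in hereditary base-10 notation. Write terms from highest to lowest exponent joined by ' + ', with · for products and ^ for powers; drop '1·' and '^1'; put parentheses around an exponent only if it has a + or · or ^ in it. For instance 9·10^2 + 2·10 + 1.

10^(10 + 1) + 7·10^7 + 7·10^6 + 7·10^5 + 7·10^4 + 7·10^3 + 7·10^2 + 7·10 + 5

G_0 = 15. HB_2(15) = 2^(2 + 1) + 2^2 + 2 + 1. Bump = 112. G_1 = 111.
G_1 = 111. HB_3(111) = 3^(3 + 1) + 3^3 + 3. Bump = 1284. G_2 = 1283.
G_2 = 1283. HB_4(1283) = 4^(4 + 1) + 4^4 + 3. Bump = 18753. G_3 = 18752.
G_3 = 18752. HB_5(18752) = 5^(5 + 1) + 5^5 + 2. Bump = 326594. G_4 = 326593.
G_4 = 326593. HB_6(326593) = 6^(6 + 1) + 6^6 + 1. Bump = 6588345. G_5 = 6588344.
G_5 = 6588344. HB_7(6588344) = 7^(7 + 1) + 7^7. Bump = 150994944. G_6 = 150994943.
G_6 = 150994943. HB_8(150994943) = 8^(8 + 1) + 7·8^7 + 7·8^6 + 7·8^5 + 7·8^4 + 7·8^3 + 7·8^2 + 7·8 + 7. Bump = 3524450281. G_7 = 3524450280.
G_7 = 3524450280. HB_9(3524450280) = 9^(9 + 1) + 7·9^7 + 7·9^6 + 7·9^5 + 7·9^4 + 7·9^3 + 7·9^2 + 7·9 + 6. Bump = 100077777776. G_8 = 100077777775.
G_8 = 100077777775. HB_10(100077777775) = 10^(10 + 1) + 7·10^7 + 7·10^6 + 7·10^5 + 7·10^4 + 7·10^3 + 7·10^2 + 7·10 + 5. Bump = 3138578427935. G_9 = 3138578427934.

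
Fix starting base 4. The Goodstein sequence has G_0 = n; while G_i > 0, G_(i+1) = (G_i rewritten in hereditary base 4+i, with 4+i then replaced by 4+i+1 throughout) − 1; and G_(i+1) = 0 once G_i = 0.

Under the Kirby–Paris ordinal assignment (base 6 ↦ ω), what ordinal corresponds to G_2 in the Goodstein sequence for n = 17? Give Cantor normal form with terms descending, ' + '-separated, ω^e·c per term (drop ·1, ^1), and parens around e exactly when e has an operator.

ω·5 + 5

G_0 = 17. HB_4(17) = 4^2 + 1. Bump = 26. G_1 = 25.
G_1 = 25. HB_5(25) = 5^2. Bump = 36. G_2 = 35.
G_2 = 35. HB_6(35) = 5·6 + 5. Bump = 40. G_3 = 39.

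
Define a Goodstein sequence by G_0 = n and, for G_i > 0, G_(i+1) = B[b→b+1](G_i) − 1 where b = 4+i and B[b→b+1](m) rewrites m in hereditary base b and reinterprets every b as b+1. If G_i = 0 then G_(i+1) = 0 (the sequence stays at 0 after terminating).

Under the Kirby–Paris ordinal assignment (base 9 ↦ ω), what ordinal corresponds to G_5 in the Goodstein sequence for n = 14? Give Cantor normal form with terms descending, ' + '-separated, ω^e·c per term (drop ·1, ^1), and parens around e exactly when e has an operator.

ω·2 + 4

base 4: 14 = 3·4 + 2; at 5: 3·5 + 2 = 17; next = 16
base 5: 16 = 3·5 + 1; at 6: 3·6 + 1 = 19; next = 18
base 6: 18 = 3·6; at 7: 3·7 = 21; next = 20
base 7: 20 = 2·7 + 6; at 8: 2·8 + 6 = 22; next = 21
base 8: 21 = 2·8 + 5; at 9: 2·9 + 5 = 23; next = 22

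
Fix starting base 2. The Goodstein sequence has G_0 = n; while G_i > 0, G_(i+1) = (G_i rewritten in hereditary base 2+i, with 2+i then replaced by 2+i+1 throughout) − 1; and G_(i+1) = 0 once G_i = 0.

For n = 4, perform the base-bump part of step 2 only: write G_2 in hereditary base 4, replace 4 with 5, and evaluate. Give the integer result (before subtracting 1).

G_0=4  [base 2] 2^2  →[2↦3]→  3^3 = 27  −1 ⇒ G_1=26
G_1=26  [base 3] 2·3^2 + 2·3 + 2  →[3↦4]→  2·4^2 + 2·4 + 2 = 42  −1 ⇒ G_2=41
G_2=41  [base 4] 2·4^2 + 2·4 + 1  →[4↦5]→  2·5^2 + 2·5 + 1 = 61  −1 ⇒ G_3=60

61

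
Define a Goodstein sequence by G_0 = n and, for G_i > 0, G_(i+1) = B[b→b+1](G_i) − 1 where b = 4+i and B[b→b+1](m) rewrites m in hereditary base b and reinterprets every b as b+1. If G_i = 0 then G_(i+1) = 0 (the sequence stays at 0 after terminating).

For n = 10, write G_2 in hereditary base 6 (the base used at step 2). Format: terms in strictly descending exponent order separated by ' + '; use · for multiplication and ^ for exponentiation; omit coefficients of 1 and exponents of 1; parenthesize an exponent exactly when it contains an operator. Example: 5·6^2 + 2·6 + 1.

2·6

i=0: 10 = 2·4 + 2 (b=4); 4→5: 2·5 + 2 = 12; 12−1 = 11
i=1: 11 = 2·5 + 1 (b=5); 5→6: 2·6 + 1 = 13; 13−1 = 12
i=2: 12 = 2·6 (b=6); 6→7: 2·7 = 14; 14−1 = 13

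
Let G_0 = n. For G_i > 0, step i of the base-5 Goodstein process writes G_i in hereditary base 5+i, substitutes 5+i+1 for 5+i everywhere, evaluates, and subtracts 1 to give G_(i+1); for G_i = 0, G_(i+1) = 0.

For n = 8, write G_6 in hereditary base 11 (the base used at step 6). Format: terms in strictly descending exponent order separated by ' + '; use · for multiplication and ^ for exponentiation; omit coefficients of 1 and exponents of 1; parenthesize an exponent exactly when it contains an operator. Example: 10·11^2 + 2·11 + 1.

i=0: 8 = 5 + 3 (b=5); 5→6: 6 + 3 = 9; 9−1 = 8
i=1: 8 = 6 + 2 (b=6); 6→7: 7 + 2 = 9; 9−1 = 8
i=2: 8 = 7 + 1 (b=7); 7→8: 8 + 1 = 9; 9−1 = 8
i=3: 8 = 8 (b=8); 8→9: 9 = 9; 9−1 = 8
i=4: 8 = 8 (b=9); 9→10: 8 = 8; 8−1 = 7
i=5: 7 = 7 (b=10); 10→11: 7 = 7; 7−1 = 6
i=6: 6 = 6 (b=11); 11→12: 6 = 6; 6−1 = 5

6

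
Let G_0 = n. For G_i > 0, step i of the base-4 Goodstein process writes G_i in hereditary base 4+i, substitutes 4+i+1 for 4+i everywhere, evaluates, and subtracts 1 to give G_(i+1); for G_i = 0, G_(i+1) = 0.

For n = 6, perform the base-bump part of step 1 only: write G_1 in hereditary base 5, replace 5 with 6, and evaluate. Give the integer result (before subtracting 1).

7

6 —HB4→ 4 + 2 —bump→ 5 + 2 = 7 —(−1)→ 6
6 —HB5→ 5 + 1 —bump→ 6 + 1 = 7 —(−1)→ 6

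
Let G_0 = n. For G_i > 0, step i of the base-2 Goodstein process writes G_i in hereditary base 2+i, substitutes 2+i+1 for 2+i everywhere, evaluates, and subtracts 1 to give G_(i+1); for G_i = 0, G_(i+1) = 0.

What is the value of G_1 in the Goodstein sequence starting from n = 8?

base 2: 8 = 2^(2 + 1); at 3: 3^(3 + 1) = 81; next = 80
base 3: 80 = 2·3^3 + 2·3^2 + 2·3 + 2; at 4: 2·4^4 + 2·4^2 + 2·4 + 2 = 554; next = 553

80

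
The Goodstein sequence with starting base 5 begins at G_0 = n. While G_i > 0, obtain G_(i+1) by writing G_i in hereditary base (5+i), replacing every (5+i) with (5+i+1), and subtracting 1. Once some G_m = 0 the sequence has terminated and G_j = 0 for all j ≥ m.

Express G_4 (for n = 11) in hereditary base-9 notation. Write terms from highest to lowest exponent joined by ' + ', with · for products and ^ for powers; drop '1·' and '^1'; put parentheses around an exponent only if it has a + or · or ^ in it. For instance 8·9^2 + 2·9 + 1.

G_0=11  [base 5] 2·5 + 1  →[5↦6]→  2·6 + 1 = 13  −1 ⇒ G_1=12
G_1=12  [base 6] 2·6  →[6↦7]→  2·7 = 14  −1 ⇒ G_2=13
G_2=13  [base 7] 7 + 6  →[7↦8]→  8 + 6 = 14  −1 ⇒ G_3=13
G_3=13  [base 8] 8 + 5  →[8↦9]→  9 + 5 = 14  −1 ⇒ G_4=13

9 + 4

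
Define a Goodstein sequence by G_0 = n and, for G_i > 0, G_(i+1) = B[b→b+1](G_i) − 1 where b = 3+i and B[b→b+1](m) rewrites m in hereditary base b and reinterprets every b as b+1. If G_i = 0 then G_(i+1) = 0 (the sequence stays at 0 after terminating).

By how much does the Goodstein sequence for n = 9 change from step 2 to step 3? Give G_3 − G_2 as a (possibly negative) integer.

2

i=0: 9 = 3^2 (b=3); 3→4: 4^2 = 16; 16−1 = 15
i=1: 15 = 3·4 + 3 (b=4); 4→5: 3·5 + 3 = 18; 18−1 = 17
i=2: 17 = 3·5 + 2 (b=5); 5→6: 3·6 + 2 = 20; 20−1 = 19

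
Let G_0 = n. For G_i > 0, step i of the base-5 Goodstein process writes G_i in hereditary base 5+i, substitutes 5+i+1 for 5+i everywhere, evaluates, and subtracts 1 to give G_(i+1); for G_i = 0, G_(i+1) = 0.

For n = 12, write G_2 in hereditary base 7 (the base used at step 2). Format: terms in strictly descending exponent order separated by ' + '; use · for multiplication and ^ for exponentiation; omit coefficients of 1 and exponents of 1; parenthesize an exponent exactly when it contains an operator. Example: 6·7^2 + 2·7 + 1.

base 5: 12 = 2·5 + 2; at 6: 2·6 + 2 = 14; next = 13
base 6: 13 = 2·6 + 1; at 7: 2·7 + 1 = 15; next = 14
base 7: 14 = 2·7; at 8: 2·8 = 16; next = 15

2·7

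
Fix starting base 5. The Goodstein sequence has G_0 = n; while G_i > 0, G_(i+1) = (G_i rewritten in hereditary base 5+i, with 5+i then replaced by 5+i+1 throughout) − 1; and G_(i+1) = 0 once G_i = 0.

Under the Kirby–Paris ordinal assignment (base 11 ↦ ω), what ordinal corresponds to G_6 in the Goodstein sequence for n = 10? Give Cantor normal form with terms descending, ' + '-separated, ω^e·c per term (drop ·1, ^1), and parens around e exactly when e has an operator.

step 0: 10 = 2·5; sub 6 for 5: 2·6; = 12; G_1 = 12−1 = 11
step 1: 11 = 6 + 5; sub 7 for 6: 7 + 5; = 12; G_2 = 12−1 = 11
step 2: 11 = 7 + 4; sub 8 for 7: 8 + 4; = 12; G_3 = 12−1 = 11
step 3: 11 = 8 + 3; sub 9 for 8: 9 + 3; = 12; G_4 = 12−1 = 11
step 4: 11 = 9 + 2; sub 10 for 9: 10 + 2; = 12; G_5 = 12−1 = 11
step 5: 11 = 10 + 1; sub 11 for 10: 11 + 1; = 12; G_6 = 12−1 = 11
step 6: 11 = 11; sub 12 for 11: 12; = 12; G_7 = 12−1 = 11

ω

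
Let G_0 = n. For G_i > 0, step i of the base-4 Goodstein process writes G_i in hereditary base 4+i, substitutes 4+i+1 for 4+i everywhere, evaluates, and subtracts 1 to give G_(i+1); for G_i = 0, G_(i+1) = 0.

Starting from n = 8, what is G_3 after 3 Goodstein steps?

9

(0) 8|_4 = 2·4 ↦ 2·5|_5 = 10 ⇒ 9
(1) 9|_5 = 5 + 4 ↦ 6 + 4|_6 = 10 ⇒ 9
(2) 9|_6 = 6 + 3 ↦ 7 + 3|_7 = 10 ⇒ 9
(3) 9|_7 = 7 + 2 ↦ 8 + 2|_8 = 10 ⇒ 9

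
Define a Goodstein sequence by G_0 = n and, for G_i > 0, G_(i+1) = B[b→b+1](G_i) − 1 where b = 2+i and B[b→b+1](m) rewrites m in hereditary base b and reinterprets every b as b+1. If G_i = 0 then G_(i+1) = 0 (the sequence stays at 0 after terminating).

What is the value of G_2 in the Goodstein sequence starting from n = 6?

(0) 6|_2 = 2^2 + 2 ↦ 3^3 + 3|_3 = 30 ⇒ 29
(1) 29|_3 = 3^3 + 2 ↦ 4^4 + 2|_4 = 258 ⇒ 257
(2) 257|_4 = 4^4 + 1 ↦ 5^5 + 1|_5 = 3126 ⇒ 3125

257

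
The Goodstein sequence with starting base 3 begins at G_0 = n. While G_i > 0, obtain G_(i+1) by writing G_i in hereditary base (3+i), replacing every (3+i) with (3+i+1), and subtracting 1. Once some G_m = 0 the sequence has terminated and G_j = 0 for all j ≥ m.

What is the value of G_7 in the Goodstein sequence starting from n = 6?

5

G_0=6  [base 3] 2·3  →[3↦4]→  2·4 = 8  −1 ⇒ G_1=7
G_1=7  [base 4] 4 + 3  →[4↦5]→  5 + 3 = 8  −1 ⇒ G_2=7
G_2=7  [base 5] 5 + 2  →[5↦6]→  6 + 2 = 8  −1 ⇒ G_3=7
G_3=7  [base 6] 6 + 1  →[6↦7]→  7 + 1 = 8  −1 ⇒ G_4=7
G_4=7  [base 7] 7  →[7↦8]→  8 = 8  −1 ⇒ G_5=7
G_5=7  [base 8] 7  →[8↦9]→  7 = 7  −1 ⇒ G_6=6
G_6=6  [base 9] 6  →[9↦10]→  6 = 6  −1 ⇒ G_7=5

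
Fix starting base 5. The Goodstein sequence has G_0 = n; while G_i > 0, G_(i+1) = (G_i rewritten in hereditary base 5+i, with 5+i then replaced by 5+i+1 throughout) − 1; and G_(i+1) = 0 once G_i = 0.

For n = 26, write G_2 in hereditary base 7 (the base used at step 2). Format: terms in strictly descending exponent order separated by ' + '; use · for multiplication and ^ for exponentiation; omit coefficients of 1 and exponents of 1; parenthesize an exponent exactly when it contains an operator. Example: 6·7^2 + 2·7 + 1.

step 0: 26 = 5^2 + 1; sub 6 for 5: 6^2 + 1; = 37; G_1 = 37−1 = 36
step 1: 36 = 6^2; sub 7 for 6: 7^2; = 49; G_2 = 49−1 = 48
step 2: 48 = 6·7 + 6; sub 8 for 7: 6·8 + 6; = 54; G_3 = 54−1 = 53

6·7 + 6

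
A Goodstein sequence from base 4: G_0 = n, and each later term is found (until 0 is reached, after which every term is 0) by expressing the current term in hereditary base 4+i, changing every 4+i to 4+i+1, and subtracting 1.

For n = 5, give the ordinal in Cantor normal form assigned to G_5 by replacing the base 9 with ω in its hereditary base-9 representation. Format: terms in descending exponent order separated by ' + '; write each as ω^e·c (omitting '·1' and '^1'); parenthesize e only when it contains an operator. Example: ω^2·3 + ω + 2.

2

i=0: 5 = 4 + 1 (b=4); 4→5: 5 + 1 = 6; 6−1 = 5
i=1: 5 = 5 (b=5); 5→6: 6 = 6; 6−1 = 5
i=2: 5 = 5 (b=6); 6→7: 5 = 5; 5−1 = 4
i=3: 4 = 4 (b=7); 7→8: 4 = 4; 4−1 = 3
i=4: 3 = 3 (b=8); 8→9: 3 = 3; 3−1 = 2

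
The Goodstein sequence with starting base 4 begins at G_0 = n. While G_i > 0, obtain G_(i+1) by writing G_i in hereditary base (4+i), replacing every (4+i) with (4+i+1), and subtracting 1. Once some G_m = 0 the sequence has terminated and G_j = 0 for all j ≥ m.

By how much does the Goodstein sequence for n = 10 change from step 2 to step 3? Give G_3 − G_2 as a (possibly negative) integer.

i=0: 10 = 2·4 + 2 (b=4); 4→5: 2·5 + 2 = 12; 12−1 = 11
i=1: 11 = 2·5 + 1 (b=5); 5→6: 2·6 + 1 = 13; 13−1 = 12
i=2: 12 = 2·6 (b=6); 6→7: 2·7 = 14; 14−1 = 13

1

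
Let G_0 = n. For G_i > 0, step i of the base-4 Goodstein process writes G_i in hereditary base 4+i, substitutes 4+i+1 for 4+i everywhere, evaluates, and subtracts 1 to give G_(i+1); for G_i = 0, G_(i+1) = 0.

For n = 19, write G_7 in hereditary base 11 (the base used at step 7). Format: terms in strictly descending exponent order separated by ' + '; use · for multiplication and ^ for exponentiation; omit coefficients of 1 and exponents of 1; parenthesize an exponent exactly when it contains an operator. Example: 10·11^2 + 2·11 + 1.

base 4: 19 = 4^2 + 3; at 5: 5^2 + 3 = 28; next = 27
base 5: 27 = 5^2 + 2; at 6: 6^2 + 2 = 38; next = 37
base 6: 37 = 6^2 + 1; at 7: 7^2 + 1 = 50; next = 49
base 7: 49 = 7^2; at 8: 8^2 = 64; next = 63
base 8: 63 = 7·8 + 7; at 9: 7·9 + 7 = 70; next = 69
base 9: 69 = 7·9 + 6; at 10: 7·10 + 6 = 76; next = 75
base 10: 75 = 7·10 + 5; at 11: 7·11 + 5 = 82; next = 81
base 11: 81 = 7·11 + 4; at 12: 7·12 + 4 = 88; next = 87

7·11 + 4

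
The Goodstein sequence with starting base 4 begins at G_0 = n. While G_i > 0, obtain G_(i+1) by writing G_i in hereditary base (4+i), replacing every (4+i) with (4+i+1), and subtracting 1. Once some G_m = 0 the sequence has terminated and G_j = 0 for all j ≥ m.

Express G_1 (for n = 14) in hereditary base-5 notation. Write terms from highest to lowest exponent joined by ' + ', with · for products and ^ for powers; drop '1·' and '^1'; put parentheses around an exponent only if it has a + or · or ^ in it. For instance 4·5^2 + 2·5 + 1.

3·5 + 1

base 4: 14 = 3·4 + 2; at 5: 3·5 + 2 = 17; next = 16
base 5: 16 = 3·5 + 1; at 6: 3·6 + 1 = 19; next = 18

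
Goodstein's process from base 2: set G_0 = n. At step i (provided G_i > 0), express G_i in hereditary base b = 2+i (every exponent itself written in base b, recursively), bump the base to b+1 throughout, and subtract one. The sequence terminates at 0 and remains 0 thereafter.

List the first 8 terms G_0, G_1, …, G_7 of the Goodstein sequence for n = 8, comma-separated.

8, 80, 553, 6310, 93395, 1647195, 33554571, 774841151

8 —HB2→ 2^(2 + 1) —bump→ 3^(3 + 1) = 81 —(−1)→ 80
80 —HB3→ 2·3^3 + 2·3^2 + 2·3 + 2 —bump→ 2·4^4 + 2·4^2 + 2·4 + 2 = 554 —(−1)→ 553
553 —HB4→ 2·4^4 + 2·4^2 + 2·4 + 1 —bump→ 2·5^5 + 2·5^2 + 2·5 + 1 = 6311 —(−1)→ 6310
6310 —HB5→ 2·5^5 + 2·5^2 + 2·5 —bump→ 2·6^6 + 2·6^2 + 2·6 = 93396 —(−1)→ 93395
93395 —HB6→ 2·6^6 + 2·6^2 + 6 + 5 —bump→ 2·7^7 + 2·7^2 + 7 + 5 = 1647196 —(−1)→ 1647195
1647195 —HB7→ 2·7^7 + 2·7^2 + 7 + 4 —bump→ 2·8^8 + 2·8^2 + 8 + 4 = 33554572 —(−1)→ 33554571
33554571 —HB8→ 2·8^8 + 2·8^2 + 8 + 3 —bump→ 2·9^9 + 2·9^2 + 9 + 3 = 774841152 —(−1)→ 774841151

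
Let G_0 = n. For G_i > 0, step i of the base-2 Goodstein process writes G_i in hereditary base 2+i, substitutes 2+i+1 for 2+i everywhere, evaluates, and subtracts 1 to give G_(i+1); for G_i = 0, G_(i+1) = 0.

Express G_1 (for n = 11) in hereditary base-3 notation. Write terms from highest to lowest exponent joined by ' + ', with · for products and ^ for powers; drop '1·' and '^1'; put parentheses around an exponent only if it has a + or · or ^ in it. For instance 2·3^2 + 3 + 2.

base 2: 11 = 2^(2 + 1) + 2 + 1; at 3: 3^(3 + 1) + 3 + 1 = 85; next = 84
base 3: 84 = 3^(3 + 1) + 3; at 4: 4^(4 + 1) + 4 = 1028; next = 1027

3^(3 + 1) + 3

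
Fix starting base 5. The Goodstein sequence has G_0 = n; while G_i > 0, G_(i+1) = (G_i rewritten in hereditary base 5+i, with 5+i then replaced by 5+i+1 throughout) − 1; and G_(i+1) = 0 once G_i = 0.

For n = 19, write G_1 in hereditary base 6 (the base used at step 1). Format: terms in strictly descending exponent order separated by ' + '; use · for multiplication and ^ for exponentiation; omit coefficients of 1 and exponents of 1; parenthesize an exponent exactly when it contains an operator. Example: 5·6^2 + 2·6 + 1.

[0] 19 ≡ 3·5 + 4 (base 5). Lift 6: 22. −1: 21.
[1] 21 ≡ 3·6 + 3 (base 6). Lift 7: 24. −1: 23.

3·6 + 3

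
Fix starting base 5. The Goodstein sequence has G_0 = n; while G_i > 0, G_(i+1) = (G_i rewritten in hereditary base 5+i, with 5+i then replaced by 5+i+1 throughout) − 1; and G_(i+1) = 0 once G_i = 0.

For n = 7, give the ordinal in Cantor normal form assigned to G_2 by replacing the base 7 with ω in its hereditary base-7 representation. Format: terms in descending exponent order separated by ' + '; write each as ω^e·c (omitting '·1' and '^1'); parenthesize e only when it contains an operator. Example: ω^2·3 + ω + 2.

7 —HB5→ 5 + 2 —bump→ 6 + 2 = 8 —(−1)→ 7
7 —HB6→ 6 + 1 —bump→ 7 + 1 = 8 —(−1)→ 7
7 —HB7→ 7 —bump→ 8 = 8 —(−1)→ 7

ω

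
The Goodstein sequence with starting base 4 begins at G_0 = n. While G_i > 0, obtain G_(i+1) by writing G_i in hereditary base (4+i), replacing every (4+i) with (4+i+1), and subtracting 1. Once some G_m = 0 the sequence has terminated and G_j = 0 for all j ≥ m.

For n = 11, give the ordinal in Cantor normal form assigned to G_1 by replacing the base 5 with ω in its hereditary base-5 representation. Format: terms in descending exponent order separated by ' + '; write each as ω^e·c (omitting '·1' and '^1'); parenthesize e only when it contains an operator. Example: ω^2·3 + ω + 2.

G_0 = 11. HB_4(11) = 2·4 + 3. Bump = 13. G_1 = 12.
G_1 = 12. HB_5(12) = 2·5 + 2. Bump = 14. G_2 = 13.

ω·2 + 2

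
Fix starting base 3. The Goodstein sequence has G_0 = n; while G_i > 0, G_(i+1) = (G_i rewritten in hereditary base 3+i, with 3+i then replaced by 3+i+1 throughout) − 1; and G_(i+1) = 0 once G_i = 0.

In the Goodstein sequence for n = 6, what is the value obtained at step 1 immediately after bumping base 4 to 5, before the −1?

8

6 —HB3→ 2·3 —bump→ 2·4 = 8 —(−1)→ 7
7 —HB4→ 4 + 3 —bump→ 5 + 3 = 8 —(−1)→ 7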